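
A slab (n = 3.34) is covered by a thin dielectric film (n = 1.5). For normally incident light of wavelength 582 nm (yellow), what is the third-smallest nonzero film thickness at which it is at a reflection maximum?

Ray reflecting at the top interface goes from n = 1.0 toward n = 1.5: a half-wave phase shift.
At the lower boundary (n = 1.5 to n = 3.34) the reflected ray undergoes a half-wave phase shift.
Zero or two π shifts → no net half-wave offset.
With no net inversion, constructive interference in reflection requires 2 n t = m λ.
The third-smallest nonzero thickness corresponds to m = 3: t = m λ / (2 n) = 3.00 × 582 / (2 × 1.5) = 582 nm.

582 nm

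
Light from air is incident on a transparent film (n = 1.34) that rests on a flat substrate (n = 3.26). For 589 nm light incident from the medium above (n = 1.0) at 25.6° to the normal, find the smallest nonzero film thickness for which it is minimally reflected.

116 nm

At the upper boundary (n = 1.0 to n = 1.34) the reflected ray undergoes a half-wave phase shift.
Ray reflecting at the bottom interface goes from n = 1.34 toward n = 3.26: a half-wave phase shift.
The two reflections carry the same phase change, so no net offset.
With no net inversion, destructive interference in reflection requires 2 n t cos θ_r = (m + ½) λ.
Snell's law: 1.0 sin 25.6° = 1.34 sin θ_r → sin θ_r = 0.322, cos θ_r = 0.947.
Minimum at m = 0: t = λ / (4 n cos θ_r) = 589 / (4 × 1.34 × 0.947) = 116 nm.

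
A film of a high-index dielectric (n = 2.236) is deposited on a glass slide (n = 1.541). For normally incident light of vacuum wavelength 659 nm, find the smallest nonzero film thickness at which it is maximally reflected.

73.7 nm

Top surface (1.0 → 2.236): reflection off a higher-index medium gives a half-wave phase shift.
At the lower boundary (n = 2.236 to n = 1.541) the reflected ray undergoes no phase shift.
Net: one phase inversion between the two reflected rays.
With one net inversion, constructive interference in reflection requires 2 n t = (m + ½) λ.
Minimum at m = 0: t = λ / (4 n) = 659 / (4 × 2.236) = 73.7 nm.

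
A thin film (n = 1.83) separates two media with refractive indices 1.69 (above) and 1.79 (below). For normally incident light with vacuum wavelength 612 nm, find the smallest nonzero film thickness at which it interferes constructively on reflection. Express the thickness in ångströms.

836 Å

Top surface (1.69 → 1.83): reflection off a higher-index medium gives a half-wave phase shift.
At the lower boundary (n = 1.83 to n = 1.79) the reflected ray undergoes no phase shift.
Exactly one π shift → a net half-wave offset.
With one net inversion, constructive interference in reflection requires 2 n t = (m + ½) λ.
Minimum at m = 0: t = λ / (4 n) = 612 / (4 × 1.83) = 83.6 nm.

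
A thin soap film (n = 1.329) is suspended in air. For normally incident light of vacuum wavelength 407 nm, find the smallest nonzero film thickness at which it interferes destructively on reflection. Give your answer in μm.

0.153 μm

Ray reflecting at the top interface goes from n = 1.0 toward n = 1.329: a half-wave phase shift.
Bottom surface (1.329 → 1.0): reflection off a lower-index medium gives no phase shift.
Exactly one π shift → a net half-wave offset.
With one net inversion, destructive interference in reflection requires 2 n t = m λ.
Minimum nonzero at m = 1: t = λ / (2 n) = 407 / (2 × 1.329) = 153 nm.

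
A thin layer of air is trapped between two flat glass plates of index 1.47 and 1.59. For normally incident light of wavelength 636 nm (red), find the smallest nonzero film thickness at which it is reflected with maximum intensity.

At the upper boundary (n = 1.47 to n = 1.0) the reflected ray undergoes no phase shift.
Ray reflecting at the bottom interface goes from n = 1.0 toward n = 1.59: a half-wave phase shift.
Net: one phase inversion between the two reflected rays.
So the condition for constructive reflection is 2 n t = (m + ½) λ.
Minimum at m = 0: t = λ / (4 n) = 636 / (4 × 1.0) = 159 nm.

159 nm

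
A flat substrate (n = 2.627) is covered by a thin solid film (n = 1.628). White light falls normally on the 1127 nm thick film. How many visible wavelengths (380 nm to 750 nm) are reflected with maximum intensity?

Ray reflecting at the top interface goes from n = 1.0 toward n = 1.628: a half-wave phase shift.
Bottom surface (1.628 → 2.627): reflection off a higher-index medium gives a half-wave phase shift.
Net: no relative phase inversion (both shifts match).
For strong reflection here: 2 n t = m λ.
λ = 2 n t / m = 3670 / m nm.
m=4: 917 nm (IR); m=5: 734 nm (visible); m=6: 612 nm (visible); m=7: 524 nm (visible); m=8: 459 nm (visible); m=9: 408 nm (visible); m=10: 367 nm (UV).

5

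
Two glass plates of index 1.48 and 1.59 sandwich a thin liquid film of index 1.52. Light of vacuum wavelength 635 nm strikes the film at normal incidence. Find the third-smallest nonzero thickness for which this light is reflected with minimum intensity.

522 nm

At the upper boundary (n = 1.48 to n = 1.52) the reflected ray undergoes a half-wave phase shift.
Bottom surface (1.52 → 1.59): reflection off a higher-index medium gives a half-wave phase shift.
The two reflections carry the same phase change, so no net offset.
With no net inversion, destructive interference in reflection requires 2 n t = (m + ½) λ.
The third-smallest nonzero thickness corresponds to m = 2: t = (m + ½) λ / (2 n) = 2.50 × 635 / (2 × 1.52) = 522 nm.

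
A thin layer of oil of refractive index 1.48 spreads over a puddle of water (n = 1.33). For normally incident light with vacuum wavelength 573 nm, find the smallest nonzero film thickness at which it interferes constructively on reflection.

96.8 nm

Ray reflecting at the top interface goes from n = 1.0 toward n = 1.48: a half-wave phase shift.
Bottom surface (1.48 → 1.33): reflection off a lower-index medium gives no phase shift.
Net: one phase inversion between the two reflected rays.
So the condition for constructive reflection is 2 n t = (m + ½) λ.
Minimum at m = 0: t = λ / (4 n) = 573 / (4 × 1.48) = 96.8 nm.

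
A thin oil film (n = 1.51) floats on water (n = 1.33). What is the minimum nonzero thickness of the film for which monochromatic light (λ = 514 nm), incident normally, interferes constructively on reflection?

At the upper boundary (n = 1.0 to n = 1.51) the reflected ray undergoes a half-wave phase shift.
At the lower boundary (n = 1.51 to n = 1.33) the reflected ray undergoes no phase shift.
Net: one phase inversion between the two reflected rays.
So the condition for constructive reflection is 2 n t = (m + ½) λ.
Minimum at m = 0: t = λ / (4 n) = 514 / (4 × 1.51) = 85.1 nm.

85.1 nm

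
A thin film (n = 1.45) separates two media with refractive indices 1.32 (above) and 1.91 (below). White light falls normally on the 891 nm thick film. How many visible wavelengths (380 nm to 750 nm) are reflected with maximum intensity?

3

Top surface (1.32 → 1.45): reflection off a higher-index medium gives a half-wave phase shift.
Bottom surface (1.45 → 1.91): reflection off a higher-index medium gives a half-wave phase shift.
Zero or two π shifts → no net half-wave offset.
With no net inversion, constructive interference in reflection requires 2 n t = m λ.
λ = 2 n t / m = 2584 / m nm.
m=3: 861 nm (IR); m=4: 646 nm (visible); m=5: 517 nm (visible); m=6: 431 nm (visible); m=7: 369 nm (UV).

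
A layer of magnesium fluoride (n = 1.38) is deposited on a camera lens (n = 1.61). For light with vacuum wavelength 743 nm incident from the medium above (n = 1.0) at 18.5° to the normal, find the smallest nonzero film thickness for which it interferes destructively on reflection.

Top surface (1.0 → 1.38): reflection off a higher-index medium gives a half-wave phase shift.
Bottom surface (1.38 → 1.61): reflection off a higher-index medium gives a half-wave phase shift.
Net: no relative phase inversion (both shifts match).
With no net inversion, destructive interference in reflection requires 2 n t cos θ_r = (m + ½) λ.
Snell's law: 1.0 sin 18.5° = 1.38 sin θ_r → sin θ_r = 0.230, cos θ_r = 0.973.
Minimum at m = 0: t = λ / (4 n cos θ_r) = 743 / (4 × 1.38 × 0.973) = 138 nm.

138 nm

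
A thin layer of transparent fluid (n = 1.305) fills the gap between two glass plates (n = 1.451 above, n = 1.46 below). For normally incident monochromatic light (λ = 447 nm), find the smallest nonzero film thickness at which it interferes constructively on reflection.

85.6 nm

Top surface (1.451 → 1.305): reflection off a lower-index medium gives no phase shift.
Bottom surface (1.305 → 1.46): reflection off a higher-index medium gives a half-wave phase shift.
Net: one phase inversion between the two reflected rays.
For maximum reflection here: 2 n t = (m + ½) λ.
Minimum at m = 0: t = λ / (4 n) = 447 / (4 × 1.305) = 85.6 nm.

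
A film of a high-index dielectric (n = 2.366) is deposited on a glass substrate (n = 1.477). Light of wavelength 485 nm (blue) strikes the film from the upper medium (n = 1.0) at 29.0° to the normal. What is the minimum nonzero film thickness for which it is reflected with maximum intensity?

52.4 nm

Ray reflecting at the top interface goes from n = 1.0 toward n = 2.366: a half-wave phase shift.
Bottom surface (2.366 → 1.477): reflection off a lower-index medium gives no phase shift.
Exactly one π shift → a net half-wave offset.
With one net inversion, constructive interference in reflection requires 2 n t cos θ_r = (m + ½) λ.
Snell's law: 1.0 sin 29.0° = 2.366 sin θ_r → sin θ_r = 0.205, cos θ_r = 0.979.
Minimum at m = 0: t = λ / (4 n cos θ_r) = 485 / (4 × 2.366 × 0.979) = 52.4 nm.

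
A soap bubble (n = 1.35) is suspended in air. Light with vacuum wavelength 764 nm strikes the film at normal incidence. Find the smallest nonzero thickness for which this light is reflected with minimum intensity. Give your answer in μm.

Top surface (1.0 → 1.35): reflection off a higher-index medium gives a half-wave phase shift.
Bottom surface (1.35 → 1.0): reflection off a lower-index medium gives no phase shift.
Exactly one π shift → a net half-wave offset.
For dark reflection here: 2 n t = m λ.
The smallest nonzero thickness corresponds to m = 1: t = m λ / (2 n) = 1.00 × 764 / (2 × 1.35) = 283 nm.

0.283 μm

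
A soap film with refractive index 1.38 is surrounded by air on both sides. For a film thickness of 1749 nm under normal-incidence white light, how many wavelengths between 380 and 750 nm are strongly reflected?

At the upper boundary (n = 1.0 to n = 1.38) the reflected ray undergoes a half-wave phase shift.
At the lower boundary (n = 1.38 to n = 1.0) the reflected ray undergoes no phase shift.
The two reflections differ by half a wavelength.
So the condition for constructive reflection is 2 n t = (m + ½) λ.
λ = 2 n t / (m + ½) = 4827 / (m + ½) nm.
m=5: 878 nm (IR); m=6: 743 nm (visible); m=7: 644 nm (visible); m=8: 568 nm (visible); m=9: 508 nm (visible); m=10: 460 nm (visible); m=11: 420 nm (visible); m=12: 386 nm (visible); m=13: 358 nm (UV).

7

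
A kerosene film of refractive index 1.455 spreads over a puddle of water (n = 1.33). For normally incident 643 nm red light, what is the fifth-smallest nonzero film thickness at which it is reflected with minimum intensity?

Ray reflecting at the top interface goes from n = 1.0 toward n = 1.455: a half-wave phase shift.
At the lower boundary (n = 1.455 to n = 1.33) the reflected ray undergoes no phase shift.
Net: one phase inversion between the two reflected rays.
So the condition for destructive reflection is 2 n t = m λ.
The fifth-smallest nonzero thickness corresponds to m = 5: t = m λ / (2 n) = 5.00 × 643 / (2 × 1.455) = 1105 nm.

1105 nm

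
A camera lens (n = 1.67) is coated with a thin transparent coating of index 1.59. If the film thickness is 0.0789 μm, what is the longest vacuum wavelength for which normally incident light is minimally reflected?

502 nm

Ray reflecting at the top interface goes from n = 1.0 toward n = 1.59: a half-wave phase shift.
At the lower boundary (n = 1.59 to n = 1.67) the reflected ray undergoes a half-wave phase shift.
The two reflections carry the same phase change, so no net offset.
With no net inversion, destructive interference in reflection requires 2 n t = (m + ½) λ.
λ = 2 n t / (m + ½). The longest wavelength is m = 0: λ = 2 × 1.59 × 78.9 / 0.500 = 502 nm.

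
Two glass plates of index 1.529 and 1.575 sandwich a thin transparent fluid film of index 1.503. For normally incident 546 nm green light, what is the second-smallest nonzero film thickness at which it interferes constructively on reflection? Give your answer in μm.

Top surface (1.529 → 1.503): reflection off a lower-index medium gives no phase shift.
Bottom surface (1.503 → 1.575): reflection off a higher-index medium gives a half-wave phase shift.
Exactly one π shift → a net half-wave offset.
For maximum reflection here: 2 n t = (m + ½) λ.
The second-smallest nonzero thickness corresponds to m = 1: t = (m + ½) λ / (2 n) = 1.50 × 546 / (2 × 1.503) = 272 nm.

0.272 μm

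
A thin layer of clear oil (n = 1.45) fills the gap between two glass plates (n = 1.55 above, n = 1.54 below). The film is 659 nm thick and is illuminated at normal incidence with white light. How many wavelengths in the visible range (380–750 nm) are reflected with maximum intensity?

Ray reflecting at the top interface goes from n = 1.55 toward n = 1.45: no phase shift.
Bottom surface (1.45 → 1.54): reflection off a higher-index medium gives a half-wave phase shift.
Exactly one π shift → a net half-wave offset.
With one net inversion, constructive interference in reflection requires 2 n t = (m + ½) λ.
λ = 2 n t / (m + ½) = 1911 / (m + ½) nm.
m=2: 764 nm (IR); m=3: 546 nm (visible); m=4: 425 nm (visible); m=5: 347 nm (UV).

2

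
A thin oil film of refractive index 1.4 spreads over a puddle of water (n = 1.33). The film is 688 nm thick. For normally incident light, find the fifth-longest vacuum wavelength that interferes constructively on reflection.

428 nm

Top surface (1.0 → 1.4): reflection off a higher-index medium gives a half-wave phase shift.
At the lower boundary (n = 1.4 to n = 1.33) the reflected ray undergoes no phase shift.
Net: one phase inversion between the two reflected rays.
So the condition for constructive reflection is 2 n t = (m + ½) λ.
λ = 2 n t / (m + ½). The fifth-longest wavelength is m = 4: λ = 2 × 1.4 × 688 / 4.50 = 428 nm.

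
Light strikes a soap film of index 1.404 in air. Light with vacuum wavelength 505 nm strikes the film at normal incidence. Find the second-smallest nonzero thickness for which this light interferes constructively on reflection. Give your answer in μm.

0.270 μm

At the upper boundary (n = 1.0 to n = 1.404) the reflected ray undergoes a half-wave phase shift.
Ray reflecting at the bottom interface goes from n = 1.404 toward n = 1.0: no phase shift.
The two reflections differ by half a wavelength.
For bright reflection here: 2 n t = (m + ½) λ.
The second-smallest nonzero thickness corresponds to m = 1: t = (m + ½) λ / (2 n) = 1.50 × 505 / (2 × 1.404) = 270 nm.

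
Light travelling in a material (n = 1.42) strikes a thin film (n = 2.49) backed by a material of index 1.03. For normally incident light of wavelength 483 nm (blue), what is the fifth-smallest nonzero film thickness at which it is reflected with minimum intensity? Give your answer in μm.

0.485 μm

Top surface (1.42 → 2.49): reflection off a higher-index medium gives a half-wave phase shift.
At the lower boundary (n = 2.49 to n = 1.03) the reflected ray undergoes no phase shift.
The two reflections differ by half a wavelength.
For minimum reflection here: 2 n t = m λ.
The fifth-smallest nonzero thickness corresponds to m = 5: t = m λ / (2 n) = 5.00 × 483 / (2 × 2.49) = 485 nm.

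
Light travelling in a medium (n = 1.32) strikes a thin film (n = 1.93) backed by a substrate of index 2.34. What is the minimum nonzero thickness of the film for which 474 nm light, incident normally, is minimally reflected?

Ray reflecting at the top interface goes from n = 1.32 toward n = 1.93: a half-wave phase shift.
Bottom surface (1.93 → 2.34): reflection off a higher-index medium gives a half-wave phase shift.
Zero or two π shifts → no net half-wave offset.
For minimum reflection here: 2 n t = (m + ½) λ.
Minimum at m = 0: t = λ / (4 n) = 474 / (4 × 1.93) = 61.4 nm.

61.4 nm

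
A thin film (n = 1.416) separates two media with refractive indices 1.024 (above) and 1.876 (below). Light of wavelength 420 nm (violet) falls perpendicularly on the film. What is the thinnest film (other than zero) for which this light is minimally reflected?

74.2 nm

At the upper boundary (n = 1.024 to n = 1.416) the reflected ray undergoes a half-wave phase shift.
Ray reflecting at the bottom interface goes from n = 1.416 toward n = 1.876: a half-wave phase shift.
Net: no relative phase inversion (both shifts match).
For dark reflection here: 2 n t = (m + ½) λ.
Minimum at m = 0: t = λ / (4 n) = 420 / (4 × 1.416) = 74.2 nm.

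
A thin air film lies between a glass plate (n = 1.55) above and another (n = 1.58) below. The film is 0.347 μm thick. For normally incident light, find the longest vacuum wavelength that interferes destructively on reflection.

Top surface (1.55 → 1.0): reflection off a lower-index medium gives no phase shift.
Ray reflecting at the bottom interface goes from n = 1.0 toward n = 1.58: a half-wave phase shift.
The two reflections differ by half a wavelength.
For dark reflection here: 2 n t = m λ.
λ = 2 n t / m. The longest wavelength is m = 1: λ = 2 × 1.0 × 347 / 1.00 = 694 nm.

694 nm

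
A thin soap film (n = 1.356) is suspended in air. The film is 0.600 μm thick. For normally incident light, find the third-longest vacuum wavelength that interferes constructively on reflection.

Ray reflecting at the top interface goes from n = 1.0 toward n = 1.356: a half-wave phase shift.
At the lower boundary (n = 1.356 to n = 1.0) the reflected ray undergoes no phase shift.
The two reflections differ by half a wavelength.
For strong reflection here: 2 n t = (m + ½) λ.
λ = 2 n t / (m + ½). The third-longest wavelength is m = 2: λ = 2 × 1.356 × 600 / 2.50 = 651 nm.

651 nm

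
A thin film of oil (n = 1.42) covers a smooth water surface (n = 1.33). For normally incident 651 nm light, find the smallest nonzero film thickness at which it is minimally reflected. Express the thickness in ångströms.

Top surface (1.0 → 1.42): reflection off a higher-index medium gives a half-wave phase shift.
Bottom surface (1.42 → 1.33): reflection off a lower-index medium gives no phase shift.
Net: one phase inversion between the two reflected rays.
So the condition for destructive reflection is 2 n t = m λ.
Minimum nonzero at m = 1: t = λ / (2 n) = 651 / (2 × 1.42) = 229 nm.

2292 Å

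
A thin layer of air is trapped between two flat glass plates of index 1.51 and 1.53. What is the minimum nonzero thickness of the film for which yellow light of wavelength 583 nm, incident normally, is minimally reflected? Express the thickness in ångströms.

2915 Å

Ray reflecting at the top interface goes from n = 1.51 toward n = 1.0: no phase shift.
Ray reflecting at the bottom interface goes from n = 1.0 toward n = 1.53: a half-wave phase shift.
Exactly one π shift → a net half-wave offset.
For weak reflection here: 2 n t = m λ.
Minimum nonzero at m = 1: t = λ / (2 n) = 583 / (2 × 1.0) = 292 nm.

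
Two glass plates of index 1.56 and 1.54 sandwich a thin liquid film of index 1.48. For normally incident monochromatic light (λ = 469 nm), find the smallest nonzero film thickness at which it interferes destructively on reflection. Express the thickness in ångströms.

1584 Å

Top surface (1.56 → 1.48): reflection off a lower-index medium gives no phase shift.
Bottom surface (1.48 → 1.54): reflection off a higher-index medium gives a half-wave phase shift.
Exactly one π shift → a net half-wave offset.
With one net inversion, destructive interference in reflection requires 2 n t = m λ.
Minimum nonzero at m = 1: t = λ / (2 n) = 469 / (2 × 1.48) = 158 nm.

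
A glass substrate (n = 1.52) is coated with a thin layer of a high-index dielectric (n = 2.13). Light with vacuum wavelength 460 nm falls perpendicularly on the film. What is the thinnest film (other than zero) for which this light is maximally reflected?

54.0 nm

At the upper boundary (n = 1.0 to n = 2.13) the reflected ray undergoes a half-wave phase shift.
Bottom surface (2.13 → 1.52): reflection off a lower-index medium gives no phase shift.
The two reflections differ by half a wavelength.
So the condition for constructive reflection is 2 n t = (m + ½) λ.
Minimum at m = 0: t = λ / (4 n) = 460 / (4 × 2.13) = 54.0 nm.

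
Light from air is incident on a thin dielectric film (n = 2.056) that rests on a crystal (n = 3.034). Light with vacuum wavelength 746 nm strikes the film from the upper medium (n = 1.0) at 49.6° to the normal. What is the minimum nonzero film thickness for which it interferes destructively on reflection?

Ray reflecting at the top interface goes from n = 1.0 toward n = 2.056: a half-wave phase shift.
Bottom surface (2.056 → 3.034): reflection off a higher-index medium gives a half-wave phase shift.
The two reflections carry the same phase change, so no net offset.
With no net inversion, destructive interference in reflection requires 2 n t cos θ_r = (m + ½) λ.
Snell's law: 1.0 sin 49.6° = 2.056 sin θ_r → sin θ_r = 0.370, cos θ_r = 0.929.
Minimum at m = 0: t = λ / (4 n cos θ_r) = 746 / (4 × 2.056 × 0.929) = 97.7 nm.

97.7 nm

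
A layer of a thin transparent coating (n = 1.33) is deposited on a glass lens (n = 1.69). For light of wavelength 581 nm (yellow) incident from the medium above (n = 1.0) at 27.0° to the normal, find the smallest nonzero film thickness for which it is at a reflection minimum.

At the upper boundary (n = 1.0 to n = 1.33) the reflected ray undergoes a half-wave phase shift.
Bottom surface (1.33 → 1.69): reflection off a higher-index medium gives a half-wave phase shift.
Zero or two π shifts → no net half-wave offset.
So the condition for destructive reflection is 2 n t cos θ_r = (m + ½) λ.
Snell's law: 1.0 sin 27.0° = 1.33 sin θ_r → sin θ_r = 0.341, cos θ_r = 0.940.
Minimum at m = 0: t = λ / (4 n cos θ_r) = 581 / (4 × 1.33 × 0.940) = 116 nm.

116 nm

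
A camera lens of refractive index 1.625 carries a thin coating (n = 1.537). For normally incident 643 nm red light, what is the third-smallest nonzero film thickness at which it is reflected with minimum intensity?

523 nm

At the upper boundary (n = 1.0 to n = 1.537) the reflected ray undergoes a half-wave phase shift.
At the lower boundary (n = 1.537 to n = 1.625) the reflected ray undergoes a half-wave phase shift.
Net: no relative phase inversion (both shifts match).
For dark reflection here: 2 n t = (m + ½) λ.
The third-smallest nonzero thickness corresponds to m = 2: t = (m + ½) λ / (2 n) = 2.50 × 643 / (2 × 1.537) = 523 nm.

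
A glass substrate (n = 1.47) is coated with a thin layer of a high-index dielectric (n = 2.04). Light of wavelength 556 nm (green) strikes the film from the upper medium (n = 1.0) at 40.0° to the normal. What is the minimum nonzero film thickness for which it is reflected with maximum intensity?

At the upper boundary (n = 1.0 to n = 2.04) the reflected ray undergoes a half-wave phase shift.
At the lower boundary (n = 2.04 to n = 1.47) the reflected ray undergoes no phase shift.
Net: one phase inversion between the two reflected rays.
So the condition for constructive reflection is 2 n t cos θ_r = (m + ½) λ.
Snell's law: 1.0 sin 40.0° = 2.04 sin θ_r → sin θ_r = 0.315, cos θ_r = 0.949.
Minimum at m = 0: t = λ / (4 n cos θ_r) = 556 / (4 × 2.04 × 0.949) = 71.8 nm.

71.8 nm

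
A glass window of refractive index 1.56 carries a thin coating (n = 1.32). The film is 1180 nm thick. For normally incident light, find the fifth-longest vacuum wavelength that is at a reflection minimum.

At the upper boundary (n = 1.0 to n = 1.32) the reflected ray undergoes a half-wave phase shift.
At the lower boundary (n = 1.32 to n = 1.56) the reflected ray undergoes a half-wave phase shift.
Net: no relative phase inversion (both shifts match).
So the condition for destructive reflection is 2 n t = (m + ½) λ.
λ = 2 n t / (m + ½). The fifth-longest wavelength is m = 4: λ = 2 × 1.32 × 1180 / 4.50 = 692 nm.

692 nm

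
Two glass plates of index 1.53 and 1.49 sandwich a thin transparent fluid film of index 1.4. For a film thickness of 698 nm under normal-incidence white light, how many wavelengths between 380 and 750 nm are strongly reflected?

Top surface (1.53 → 1.4): reflection off a lower-index medium gives no phase shift.
Ray reflecting at the bottom interface goes from n = 1.4 toward n = 1.49: a half-wave phase shift.
Exactly one π shift → a net half-wave offset.
With one net inversion, constructive interference in reflection requires 2 n t = (m + ½) λ.
λ = 2 n t / (m + ½) = 1954 / (m + ½) nm.
m=2: 782 nm (IR); m=3: 558 nm (visible); m=4: 434 nm (visible); m=5: 355 nm (UV).

2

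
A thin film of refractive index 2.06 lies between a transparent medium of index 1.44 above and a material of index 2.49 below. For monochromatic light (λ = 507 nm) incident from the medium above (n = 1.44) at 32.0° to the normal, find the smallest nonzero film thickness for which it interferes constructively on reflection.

At the upper boundary (n = 1.44 to n = 2.06) the reflected ray undergoes a half-wave phase shift.
Ray reflecting at the bottom interface goes from n = 2.06 toward n = 2.49: a half-wave phase shift.
The two reflections carry the same phase change, so no net offset.
For strong reflection here: 2 n t cos θ_r = m λ.
Snell's law: 1.44 sin 32.0° = 2.06 sin θ_r → sin θ_r = 0.370, cos θ_r = 0.929.
Minimum nonzero at m = 1: t = λ / (2 n cos θ_r) = 507 / (2 × 2.06 × 0.929) = 132 nm.

132 nm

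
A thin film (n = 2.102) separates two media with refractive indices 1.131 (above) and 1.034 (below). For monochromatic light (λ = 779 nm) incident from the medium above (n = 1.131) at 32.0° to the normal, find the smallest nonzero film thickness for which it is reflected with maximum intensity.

96.7 nm

Top surface (1.131 → 2.102): reflection off a higher-index medium gives a half-wave phase shift.
Bottom surface (2.102 → 1.034): reflection off a lower-index medium gives no phase shift.
Exactly one π shift → a net half-wave offset.
So the condition for constructive reflection is 2 n t cos θ_r = (m + ½) λ.
Snell's law: 1.131 sin 32.0° = 2.102 sin θ_r → sin θ_r = 0.285, cos θ_r = 0.958.
Minimum at m = 0: t = λ / (4 n cos θ_r) = 779 / (4 × 2.102 × 0.958) = 96.7 nm.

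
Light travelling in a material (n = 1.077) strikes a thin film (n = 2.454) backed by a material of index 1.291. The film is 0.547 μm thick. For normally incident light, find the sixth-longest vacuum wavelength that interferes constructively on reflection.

Ray reflecting at the top interface goes from n = 1.077 toward n = 2.454: a half-wave phase shift.
At the lower boundary (n = 2.454 to n = 1.291) the reflected ray undergoes no phase shift.
Net: one phase inversion between the two reflected rays.
With one net inversion, constructive interference in reflection requires 2 n t = (m + ½) λ.
λ = 2 n t / (m + ½). The sixth-longest wavelength is m = 5: λ = 2 × 2.454 × 547 / 5.50 = 488 nm.

488 nm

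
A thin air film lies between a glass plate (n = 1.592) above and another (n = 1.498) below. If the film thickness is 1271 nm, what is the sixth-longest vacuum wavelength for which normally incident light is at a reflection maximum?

462 nm

At the upper boundary (n = 1.592 to n = 1.0) the reflected ray undergoes no phase shift.
Bottom surface (1.0 → 1.498): reflection off a higher-index medium gives a half-wave phase shift.
The two reflections differ by half a wavelength.
So the condition for constructive reflection is 2 n t = (m + ½) λ.
λ = 2 n t / (m + ½). The sixth-longest wavelength is m = 5: λ = 2 × 1.0 × 1271 / 5.50 = 462 nm.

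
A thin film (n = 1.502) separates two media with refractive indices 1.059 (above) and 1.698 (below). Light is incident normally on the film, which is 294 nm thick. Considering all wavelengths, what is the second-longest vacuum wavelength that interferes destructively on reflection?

589 nm

Top surface (1.059 → 1.502): reflection off a higher-index medium gives a half-wave phase shift.
Ray reflecting at the bottom interface goes from n = 1.502 toward n = 1.698: a half-wave phase shift.
Zero or two π shifts → no net half-wave offset.
So the condition for destructive reflection is 2 n t = (m + ½) λ.
λ = 2 n t / (m + ½). The second-longest wavelength is m = 1: λ = 2 × 1.502 × 294 / 1.50 = 589 nm.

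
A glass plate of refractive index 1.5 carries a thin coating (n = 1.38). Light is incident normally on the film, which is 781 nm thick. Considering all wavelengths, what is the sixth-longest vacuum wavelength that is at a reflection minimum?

At the upper boundary (n = 1.0 to n = 1.38) the reflected ray undergoes a half-wave phase shift.
At the lower boundary (n = 1.38 to n = 1.5) the reflected ray undergoes a half-wave phase shift.
Zero or two π shifts → no net half-wave offset.
So the condition for destructive reflection is 2 n t = (m + ½) λ.
λ = 2 n t / (m + ½). The sixth-longest wavelength is m = 5: λ = 2 × 1.38 × 781 / 5.50 = 392 nm.

392 nm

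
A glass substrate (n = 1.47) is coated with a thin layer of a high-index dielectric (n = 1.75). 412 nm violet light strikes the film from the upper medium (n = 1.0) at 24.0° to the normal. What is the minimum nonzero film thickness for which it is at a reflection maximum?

60.5 nm

Ray reflecting at the top interface goes from n = 1.0 toward n = 1.75: a half-wave phase shift.
At the lower boundary (n = 1.75 to n = 1.47) the reflected ray undergoes no phase shift.
Exactly one π shift → a net half-wave offset.
For bright reflection here: 2 n t cos θ_r = (m + ½) λ.
Snell's law: 1.0 sin 24.0° = 1.75 sin θ_r → sin θ_r = 0.232, cos θ_r = 0.973.
Minimum at m = 0: t = λ / (4 n cos θ_r) = 412 / (4 × 1.75 × 0.973) = 60.5 nm.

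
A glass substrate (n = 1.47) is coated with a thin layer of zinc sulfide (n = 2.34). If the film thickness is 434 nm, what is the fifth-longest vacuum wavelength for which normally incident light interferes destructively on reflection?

406 nm

At the upper boundary (n = 1.0 to n = 2.34) the reflected ray undergoes a half-wave phase shift.
At the lower boundary (n = 2.34 to n = 1.47) the reflected ray undergoes no phase shift.
Net: one phase inversion between the two reflected rays.
With one net inversion, destructive interference in reflection requires 2 n t = m λ.
λ = 2 n t / m. The fifth-longest wavelength is m = 5: λ = 2 × 2.34 × 434 / 5.00 = 406 nm.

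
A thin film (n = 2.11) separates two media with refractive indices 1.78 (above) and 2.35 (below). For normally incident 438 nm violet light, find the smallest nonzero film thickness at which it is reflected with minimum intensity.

51.9 nm

At the upper boundary (n = 1.78 to n = 2.11) the reflected ray undergoes a half-wave phase shift.
Bottom surface (2.11 → 2.35): reflection off a higher-index medium gives a half-wave phase shift.
The two reflections carry the same phase change, so no net offset.
For weak reflection here: 2 n t = (m + ½) λ.
Minimum at m = 0: t = λ / (4 n) = 438 / (4 × 2.11) = 51.9 nm.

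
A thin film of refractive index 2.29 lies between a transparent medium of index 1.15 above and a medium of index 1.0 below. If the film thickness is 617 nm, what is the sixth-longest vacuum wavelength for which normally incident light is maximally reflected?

Top surface (1.15 → 2.29): reflection off a higher-index medium gives a half-wave phase shift.
Bottom surface (2.29 → 1.0): reflection off a lower-index medium gives no phase shift.
The two reflections differ by half a wavelength.
For maximum reflection here: 2 n t = (m + ½) λ.
λ = 2 n t / (m + ½). The sixth-longest wavelength is m = 5: λ = 2 × 2.29 × 617 / 5.50 = 514 nm.

514 nm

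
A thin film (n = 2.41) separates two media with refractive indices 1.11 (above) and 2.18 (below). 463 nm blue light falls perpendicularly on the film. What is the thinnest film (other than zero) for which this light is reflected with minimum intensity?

Top surface (1.11 → 2.41): reflection off a higher-index medium gives a half-wave phase shift.
At the lower boundary (n = 2.41 to n = 2.18) the reflected ray undergoes no phase shift.
Exactly one π shift → a net half-wave offset.
For minimum reflection here: 2 n t = m λ.
Minimum nonzero at m = 1: t = λ / (2 n) = 463 / (2 × 2.41) = 96.1 nm.

96.1 nm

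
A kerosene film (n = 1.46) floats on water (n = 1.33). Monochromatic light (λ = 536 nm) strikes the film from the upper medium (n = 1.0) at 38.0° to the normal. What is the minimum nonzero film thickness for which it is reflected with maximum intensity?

101 nm

At the upper boundary (n = 1.0 to n = 1.46) the reflected ray undergoes a half-wave phase shift.
At the lower boundary (n = 1.46 to n = 1.33) the reflected ray undergoes no phase shift.
Exactly one π shift → a net half-wave offset.
So the condition for constructive reflection is 2 n t cos θ_r = (m + ½) λ.
Snell's law: 1.0 sin 38.0° = 1.46 sin θ_r → sin θ_r = 0.422, cos θ_r = 0.907.
Minimum at m = 0: t = λ / (4 n cos θ_r) = 536 / (4 × 1.46 × 0.907) = 101 nm.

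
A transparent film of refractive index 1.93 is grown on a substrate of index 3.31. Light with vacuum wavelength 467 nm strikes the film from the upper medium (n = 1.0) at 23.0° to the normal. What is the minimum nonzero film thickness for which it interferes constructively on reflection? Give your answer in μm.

Top surface (1.0 → 1.93): reflection off a higher-index medium gives a half-wave phase shift.
Bottom surface (1.93 → 3.31): reflection off a higher-index medium gives a half-wave phase shift.
The two reflections carry the same phase change, so no net offset.
With no net inversion, constructive interference in reflection requires 2 n t cos θ_r = m λ.
Snell's law: 1.0 sin 23.0° = 1.93 sin θ_r → sin θ_r = 0.202, cos θ_r = 0.979.
Minimum nonzero at m = 1: t = λ / (2 n cos θ_r) = 467 / (2 × 1.93 × 0.979) = 124 nm.

0.124 μm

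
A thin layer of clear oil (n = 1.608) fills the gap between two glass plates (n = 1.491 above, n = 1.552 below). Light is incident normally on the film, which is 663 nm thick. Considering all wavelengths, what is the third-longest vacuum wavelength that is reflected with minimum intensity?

Ray reflecting at the top interface goes from n = 1.491 toward n = 1.608: a half-wave phase shift.
Bottom surface (1.608 → 1.552): reflection off a lower-index medium gives no phase shift.
Net: one phase inversion between the two reflected rays.
With one net inversion, destructive interference in reflection requires 2 n t = m λ.
λ = 2 n t / m. The third-longest wavelength is m = 3: λ = 2 × 1.608 × 663 / 3.00 = 711 nm.

711 nm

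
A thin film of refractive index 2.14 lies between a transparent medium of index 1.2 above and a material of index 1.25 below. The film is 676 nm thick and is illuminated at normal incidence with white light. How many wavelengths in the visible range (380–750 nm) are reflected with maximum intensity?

At the upper boundary (n = 1.2 to n = 2.14) the reflected ray undergoes a half-wave phase shift.
Ray reflecting at the bottom interface goes from n = 2.14 toward n = 1.25: no phase shift.
Net: one phase inversion between the two reflected rays.
So the condition for constructive reflection is 2 n t = (m + ½) λ.
λ = 2 n t / (m + ½) = 2893 / (m + ½) nm.
m=3: 827 nm (IR); m=4: 643 nm (visible); m=5: 526 nm (visible); m=6: 445 nm (visible); m=7: 386 nm (visible); m=8: 340 nm (UV).

4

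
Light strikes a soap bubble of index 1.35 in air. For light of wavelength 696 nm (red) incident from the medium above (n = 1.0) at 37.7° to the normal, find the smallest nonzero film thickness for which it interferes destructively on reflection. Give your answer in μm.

0.289 μm

At the upper boundary (n = 1.0 to n = 1.35) the reflected ray undergoes a half-wave phase shift.
Ray reflecting at the bottom interface goes from n = 1.35 toward n = 1.0: no phase shift.
Exactly one π shift → a net half-wave offset.
So the condition for destructive reflection is 2 n t cos θ_r = m λ.
Snell's law: 1.0 sin 37.7° = 1.35 sin θ_r → sin θ_r = 0.453, cos θ_r = 0.892.
Minimum nonzero at m = 1: t = λ / (2 n cos θ_r) = 696 / (2 × 1.35 × 0.892) = 289 nm.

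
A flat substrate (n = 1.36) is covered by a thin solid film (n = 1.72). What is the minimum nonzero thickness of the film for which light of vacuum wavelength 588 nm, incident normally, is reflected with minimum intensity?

171 nm

Top surface (1.0 → 1.72): reflection off a higher-index medium gives a half-wave phase shift.
Bottom surface (1.72 → 1.36): reflection off a lower-index medium gives no phase shift.
The two reflections differ by half a wavelength.
So the condition for destructive reflection is 2 n t = m λ.
Minimum nonzero at m = 1: t = λ / (2 n) = 588 / (2 × 1.72) = 171 nm.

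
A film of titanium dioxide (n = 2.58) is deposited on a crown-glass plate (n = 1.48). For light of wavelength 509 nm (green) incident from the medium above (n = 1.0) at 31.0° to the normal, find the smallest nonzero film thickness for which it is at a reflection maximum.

Top surface (1.0 → 2.58): reflection off a higher-index medium gives a half-wave phase shift.
Bottom surface (2.58 → 1.48): reflection off a lower-index medium gives no phase shift.
The two reflections differ by half a wavelength.
So the condition for constructive reflection is 2 n t cos θ_r = (m + ½) λ.
Snell's law: 1.0 sin 31.0° = 2.58 sin θ_r → sin θ_r = 0.200, cos θ_r = 0.980.
Minimum at m = 0: t = λ / (4 n cos θ_r) = 509 / (4 × 2.58 × 0.980) = 50.3 nm.

50.3 nm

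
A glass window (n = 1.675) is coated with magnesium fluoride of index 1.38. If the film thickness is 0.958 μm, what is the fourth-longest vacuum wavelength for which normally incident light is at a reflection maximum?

Top surface (1.0 → 1.38): reflection off a higher-index medium gives a half-wave phase shift.
Bottom surface (1.38 → 1.675): reflection off a higher-index medium gives a half-wave phase shift.
The two reflections carry the same phase change, so no net offset.
With no net inversion, constructive interference in reflection requires 2 n t = m λ.
λ = 2 n t / m. The fourth-longest wavelength is m = 4: λ = 2 × 1.38 × 958 / 4.00 = 661 nm.

661 nm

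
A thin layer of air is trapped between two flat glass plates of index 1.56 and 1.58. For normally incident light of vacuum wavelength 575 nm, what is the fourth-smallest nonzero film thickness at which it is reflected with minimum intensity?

Ray reflecting at the top interface goes from n = 1.56 toward n = 1.0: no phase shift.
Bottom surface (1.0 → 1.58): reflection off a higher-index medium gives a half-wave phase shift.
Exactly one π shift → a net half-wave offset.
With one net inversion, destructive interference in reflection requires 2 n t = m λ.
The fourth-smallest nonzero thickness corresponds to m = 4: t = m λ / (2 n) = 4.00 × 575 / (2 × 1.0) = 1150 nm.

1150 nm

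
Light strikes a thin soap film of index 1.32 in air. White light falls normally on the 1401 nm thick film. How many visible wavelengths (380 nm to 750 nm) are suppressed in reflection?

5

Top surface (1.0 → 1.32): reflection off a higher-index medium gives a half-wave phase shift.
At the lower boundary (n = 1.32 to n = 1.0) the reflected ray undergoes no phase shift.
Net: one phase inversion between the two reflected rays.
So the condition for destructive reflection is 2 n t = m λ.
λ = 2 n t / m = 3699 / m nm.
m=4: 925 nm (IR); m=5: 740 nm (visible); m=6: 616 nm (visible); m=7: 528 nm (visible); m=8: 462 nm (visible); m=9: 411 nm (visible); m=10: 370 nm (UV).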